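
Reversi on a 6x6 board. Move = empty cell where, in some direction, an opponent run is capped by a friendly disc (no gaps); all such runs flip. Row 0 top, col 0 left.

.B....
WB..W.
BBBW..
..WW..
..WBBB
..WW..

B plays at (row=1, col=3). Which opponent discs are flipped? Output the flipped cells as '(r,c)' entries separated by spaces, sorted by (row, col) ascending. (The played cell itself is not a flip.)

Answer: (2,3) (3,3)

Derivation:
Dir NW: first cell '.' (not opp) -> no flip
Dir N: first cell '.' (not opp) -> no flip
Dir NE: first cell '.' (not opp) -> no flip
Dir W: first cell '.' (not opp) -> no flip
Dir E: opp run (1,4), next='.' -> no flip
Dir SW: first cell 'B' (not opp) -> no flip
Dir S: opp run (2,3) (3,3) capped by B -> flip
Dir SE: first cell '.' (not opp) -> no flip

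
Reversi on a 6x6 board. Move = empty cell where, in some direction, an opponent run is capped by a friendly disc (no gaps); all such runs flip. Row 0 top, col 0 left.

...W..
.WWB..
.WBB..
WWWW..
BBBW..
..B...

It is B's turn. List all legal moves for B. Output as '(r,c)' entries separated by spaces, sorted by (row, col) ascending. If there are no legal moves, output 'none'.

(0,0): flips 1 -> legal
(0,1): flips 4 -> legal
(0,2): flips 1 -> legal
(0,4): no bracket -> illegal
(1,0): flips 2 -> legal
(1,4): no bracket -> illegal
(2,0): flips 3 -> legal
(2,4): flips 1 -> legal
(3,4): flips 1 -> legal
(4,4): flips 2 -> legal
(5,3): flips 2 -> legal
(5,4): no bracket -> illegal

Answer: (0,0) (0,1) (0,2) (1,0) (2,0) (2,4) (3,4) (4,4) (5,3)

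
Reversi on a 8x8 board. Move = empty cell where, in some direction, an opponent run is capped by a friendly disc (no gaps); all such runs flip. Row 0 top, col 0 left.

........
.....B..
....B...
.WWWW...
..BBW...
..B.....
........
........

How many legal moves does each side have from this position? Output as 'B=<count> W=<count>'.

Answer: B=7 W=8

Derivation:
-- B to move --
(2,0): flips 1 -> legal
(2,1): flips 1 -> legal
(2,2): flips 1 -> legal
(2,3): flips 1 -> legal
(2,5): flips 1 -> legal
(3,0): no bracket -> illegal
(3,5): no bracket -> illegal
(4,0): no bracket -> illegal
(4,1): no bracket -> illegal
(4,5): flips 1 -> legal
(5,3): no bracket -> illegal
(5,4): flips 2 -> legal
(5,5): no bracket -> illegal
B mobility = 7
-- W to move --
(0,4): no bracket -> illegal
(0,5): no bracket -> illegal
(0,6): flips 2 -> legal
(1,3): no bracket -> illegal
(1,4): flips 1 -> legal
(1,6): no bracket -> illegal
(2,3): no bracket -> illegal
(2,5): no bracket -> illegal
(2,6): no bracket -> illegal
(3,5): no bracket -> illegal
(4,1): flips 2 -> legal
(5,1): flips 1 -> legal
(5,3): flips 2 -> legal
(5,4): flips 1 -> legal
(6,1): flips 2 -> legal
(6,2): flips 2 -> legal
(6,3): no bracket -> illegal
W mobility = 8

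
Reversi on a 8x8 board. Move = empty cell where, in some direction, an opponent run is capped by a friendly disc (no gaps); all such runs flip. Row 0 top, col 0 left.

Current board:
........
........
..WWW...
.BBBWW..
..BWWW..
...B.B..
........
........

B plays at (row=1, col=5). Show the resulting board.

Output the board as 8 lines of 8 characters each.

Answer: ........
.....B..
..WWB...
.BBBWW..
..BWWW..
...B.B..
........
........

Derivation:
Place B at (1,5); scan 8 dirs for brackets.
Dir NW: first cell '.' (not opp) -> no flip
Dir N: first cell '.' (not opp) -> no flip
Dir NE: first cell '.' (not opp) -> no flip
Dir W: first cell '.' (not opp) -> no flip
Dir E: first cell '.' (not opp) -> no flip
Dir SW: opp run (2,4) capped by B -> flip
Dir S: first cell '.' (not opp) -> no flip
Dir SE: first cell '.' (not opp) -> no flip
All flips: (2,4)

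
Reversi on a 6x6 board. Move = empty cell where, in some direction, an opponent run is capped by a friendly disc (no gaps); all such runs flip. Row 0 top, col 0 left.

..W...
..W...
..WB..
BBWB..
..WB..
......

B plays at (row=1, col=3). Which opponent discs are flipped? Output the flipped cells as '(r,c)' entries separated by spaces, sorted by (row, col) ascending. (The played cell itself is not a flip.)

Answer: (2,2)

Derivation:
Dir NW: opp run (0,2), next=edge -> no flip
Dir N: first cell '.' (not opp) -> no flip
Dir NE: first cell '.' (not opp) -> no flip
Dir W: opp run (1,2), next='.' -> no flip
Dir E: first cell '.' (not opp) -> no flip
Dir SW: opp run (2,2) capped by B -> flip
Dir S: first cell 'B' (not opp) -> no flip
Dir SE: first cell '.' (not opp) -> no flip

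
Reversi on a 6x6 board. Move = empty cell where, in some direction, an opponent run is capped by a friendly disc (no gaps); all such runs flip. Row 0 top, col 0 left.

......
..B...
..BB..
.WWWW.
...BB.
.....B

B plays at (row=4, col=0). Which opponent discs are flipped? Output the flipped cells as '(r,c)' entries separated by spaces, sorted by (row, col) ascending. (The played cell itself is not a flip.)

Answer: (3,1)

Derivation:
Dir NW: edge -> no flip
Dir N: first cell '.' (not opp) -> no flip
Dir NE: opp run (3,1) capped by B -> flip
Dir W: edge -> no flip
Dir E: first cell '.' (not opp) -> no flip
Dir SW: edge -> no flip
Dir S: first cell '.' (not opp) -> no flip
Dir SE: first cell '.' (not opp) -> no flip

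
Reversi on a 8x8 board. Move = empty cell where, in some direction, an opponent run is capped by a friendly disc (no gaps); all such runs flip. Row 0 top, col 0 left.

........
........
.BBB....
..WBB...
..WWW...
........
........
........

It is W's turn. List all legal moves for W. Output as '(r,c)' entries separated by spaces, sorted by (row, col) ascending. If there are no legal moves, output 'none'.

Answer: (1,0) (1,1) (1,2) (1,3) (1,4) (2,4) (2,5) (3,5)

Derivation:
(1,0): flips 1 -> legal
(1,1): flips 2 -> legal
(1,2): flips 1 -> legal
(1,3): flips 2 -> legal
(1,4): flips 1 -> legal
(2,0): no bracket -> illegal
(2,4): flips 2 -> legal
(2,5): flips 1 -> legal
(3,0): no bracket -> illegal
(3,1): no bracket -> illegal
(3,5): flips 2 -> legal
(4,5): no bracket -> illegal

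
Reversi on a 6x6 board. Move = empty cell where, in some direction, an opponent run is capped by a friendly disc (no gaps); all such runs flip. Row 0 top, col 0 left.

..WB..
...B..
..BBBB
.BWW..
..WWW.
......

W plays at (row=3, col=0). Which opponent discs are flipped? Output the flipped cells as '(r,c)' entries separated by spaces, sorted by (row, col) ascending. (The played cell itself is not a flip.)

Answer: (3,1)

Derivation:
Dir NW: edge -> no flip
Dir N: first cell '.' (not opp) -> no flip
Dir NE: first cell '.' (not opp) -> no flip
Dir W: edge -> no flip
Dir E: opp run (3,1) capped by W -> flip
Dir SW: edge -> no flip
Dir S: first cell '.' (not opp) -> no flip
Dir SE: first cell '.' (not opp) -> no flip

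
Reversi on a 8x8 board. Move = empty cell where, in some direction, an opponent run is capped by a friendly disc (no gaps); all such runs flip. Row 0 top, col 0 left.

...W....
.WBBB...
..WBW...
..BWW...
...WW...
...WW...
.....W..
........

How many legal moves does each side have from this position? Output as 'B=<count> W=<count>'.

-- B to move --
(0,0): no bracket -> illegal
(0,1): no bracket -> illegal
(0,2): no bracket -> illegal
(0,4): no bracket -> illegal
(1,0): flips 1 -> legal
(1,5): no bracket -> illegal
(2,0): no bracket -> illegal
(2,1): flips 1 -> legal
(2,5): flips 1 -> legal
(3,1): flips 1 -> legal
(3,5): flips 3 -> legal
(4,2): no bracket -> illegal
(4,5): flips 1 -> legal
(5,2): no bracket -> illegal
(5,5): no bracket -> illegal
(5,6): no bracket -> illegal
(6,2): no bracket -> illegal
(6,3): flips 3 -> legal
(6,4): flips 4 -> legal
(6,6): no bracket -> illegal
(7,4): no bracket -> illegal
(7,5): no bracket -> illegal
(7,6): flips 3 -> legal
B mobility = 9
-- W to move --
(0,1): flips 2 -> legal
(0,2): flips 2 -> legal
(0,4): flips 2 -> legal
(0,5): no bracket -> illegal
(1,5): flips 3 -> legal
(2,1): flips 2 -> legal
(2,5): flips 1 -> legal
(3,1): flips 1 -> legal
(4,1): no bracket -> illegal
(4,2): flips 1 -> legal
W mobility = 8

Answer: B=9 W=8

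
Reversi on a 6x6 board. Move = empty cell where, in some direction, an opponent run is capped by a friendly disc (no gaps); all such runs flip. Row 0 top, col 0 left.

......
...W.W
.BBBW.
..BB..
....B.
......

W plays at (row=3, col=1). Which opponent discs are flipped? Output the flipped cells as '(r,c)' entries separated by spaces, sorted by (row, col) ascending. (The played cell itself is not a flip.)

Dir NW: first cell '.' (not opp) -> no flip
Dir N: opp run (2,1), next='.' -> no flip
Dir NE: opp run (2,2) capped by W -> flip
Dir W: first cell '.' (not opp) -> no flip
Dir E: opp run (3,2) (3,3), next='.' -> no flip
Dir SW: first cell '.' (not opp) -> no flip
Dir S: first cell '.' (not opp) -> no flip
Dir SE: first cell '.' (not opp) -> no flip

Answer: (2,2)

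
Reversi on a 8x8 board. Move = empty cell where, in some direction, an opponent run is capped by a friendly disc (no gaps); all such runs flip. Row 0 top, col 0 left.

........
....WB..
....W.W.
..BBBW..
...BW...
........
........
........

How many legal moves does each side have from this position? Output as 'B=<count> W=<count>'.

Answer: B=7 W=6

Derivation:
-- B to move --
(0,3): no bracket -> illegal
(0,4): flips 2 -> legal
(0,5): no bracket -> illegal
(1,3): flips 1 -> legal
(1,6): no bracket -> illegal
(1,7): no bracket -> illegal
(2,3): no bracket -> illegal
(2,5): no bracket -> illegal
(2,7): no bracket -> illegal
(3,6): flips 1 -> legal
(3,7): flips 1 -> legal
(4,5): flips 1 -> legal
(4,6): no bracket -> illegal
(5,3): no bracket -> illegal
(5,4): flips 1 -> legal
(5,5): flips 1 -> legal
B mobility = 7
-- W to move --
(0,4): flips 1 -> legal
(0,5): no bracket -> illegal
(0,6): flips 1 -> legal
(1,6): flips 1 -> legal
(2,1): no bracket -> illegal
(2,2): flips 1 -> legal
(2,3): no bracket -> illegal
(2,5): no bracket -> illegal
(3,1): flips 3 -> legal
(4,1): no bracket -> illegal
(4,2): flips 2 -> legal
(4,5): no bracket -> illegal
(5,2): no bracket -> illegal
(5,3): no bracket -> illegal
(5,4): no bracket -> illegal
W mobility = 6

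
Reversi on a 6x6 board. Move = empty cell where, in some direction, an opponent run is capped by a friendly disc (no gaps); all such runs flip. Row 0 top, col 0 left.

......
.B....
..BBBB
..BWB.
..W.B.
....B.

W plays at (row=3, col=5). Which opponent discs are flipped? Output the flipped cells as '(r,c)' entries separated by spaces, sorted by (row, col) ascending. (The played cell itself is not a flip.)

Dir NW: opp run (2,4), next='.' -> no flip
Dir N: opp run (2,5), next='.' -> no flip
Dir NE: edge -> no flip
Dir W: opp run (3,4) capped by W -> flip
Dir E: edge -> no flip
Dir SW: opp run (4,4), next='.' -> no flip
Dir S: first cell '.' (not opp) -> no flip
Dir SE: edge -> no flip

Answer: (3,4)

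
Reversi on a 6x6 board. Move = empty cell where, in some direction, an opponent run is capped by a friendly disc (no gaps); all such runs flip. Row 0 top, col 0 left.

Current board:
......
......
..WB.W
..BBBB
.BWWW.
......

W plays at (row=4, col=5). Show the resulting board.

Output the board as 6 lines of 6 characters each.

Place W at (4,5); scan 8 dirs for brackets.
Dir NW: opp run (3,4) (2,3), next='.' -> no flip
Dir N: opp run (3,5) capped by W -> flip
Dir NE: edge -> no flip
Dir W: first cell 'W' (not opp) -> no flip
Dir E: edge -> no flip
Dir SW: first cell '.' (not opp) -> no flip
Dir S: first cell '.' (not opp) -> no flip
Dir SE: edge -> no flip
All flips: (3,5)

Answer: ......
......
..WB.W
..BBBW
.BWWWW
......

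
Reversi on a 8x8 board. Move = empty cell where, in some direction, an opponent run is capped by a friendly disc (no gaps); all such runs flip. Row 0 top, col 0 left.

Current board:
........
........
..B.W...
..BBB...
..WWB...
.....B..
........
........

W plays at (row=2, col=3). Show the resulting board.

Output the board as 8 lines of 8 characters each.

Place W at (2,3); scan 8 dirs for brackets.
Dir NW: first cell '.' (not opp) -> no flip
Dir N: first cell '.' (not opp) -> no flip
Dir NE: first cell '.' (not opp) -> no flip
Dir W: opp run (2,2), next='.' -> no flip
Dir E: first cell 'W' (not opp) -> no flip
Dir SW: opp run (3,2), next='.' -> no flip
Dir S: opp run (3,3) capped by W -> flip
Dir SE: opp run (3,4), next='.' -> no flip
All flips: (3,3)

Answer: ........
........
..BWW...
..BWB...
..WWB...
.....B..
........
........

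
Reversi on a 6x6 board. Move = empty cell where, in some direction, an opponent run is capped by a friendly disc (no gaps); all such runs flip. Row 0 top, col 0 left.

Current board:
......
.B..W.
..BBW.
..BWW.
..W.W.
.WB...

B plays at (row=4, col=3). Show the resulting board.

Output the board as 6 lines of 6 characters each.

Place B at (4,3); scan 8 dirs for brackets.
Dir NW: first cell 'B' (not opp) -> no flip
Dir N: opp run (3,3) capped by B -> flip
Dir NE: opp run (3,4), next='.' -> no flip
Dir W: opp run (4,2), next='.' -> no flip
Dir E: opp run (4,4), next='.' -> no flip
Dir SW: first cell 'B' (not opp) -> no flip
Dir S: first cell '.' (not opp) -> no flip
Dir SE: first cell '.' (not opp) -> no flip
All flips: (3,3)

Answer: ......
.B..W.
..BBW.
..BBW.
..WBW.
.WB...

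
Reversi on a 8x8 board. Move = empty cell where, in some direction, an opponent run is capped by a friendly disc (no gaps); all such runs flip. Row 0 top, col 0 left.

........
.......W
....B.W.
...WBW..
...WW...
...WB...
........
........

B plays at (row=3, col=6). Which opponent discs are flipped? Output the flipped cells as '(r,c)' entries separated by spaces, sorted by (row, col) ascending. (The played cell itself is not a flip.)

Answer: (3,5)

Derivation:
Dir NW: first cell '.' (not opp) -> no flip
Dir N: opp run (2,6), next='.' -> no flip
Dir NE: first cell '.' (not opp) -> no flip
Dir W: opp run (3,5) capped by B -> flip
Dir E: first cell '.' (not opp) -> no flip
Dir SW: first cell '.' (not opp) -> no flip
Dir S: first cell '.' (not opp) -> no flip
Dir SE: first cell '.' (not opp) -> no flip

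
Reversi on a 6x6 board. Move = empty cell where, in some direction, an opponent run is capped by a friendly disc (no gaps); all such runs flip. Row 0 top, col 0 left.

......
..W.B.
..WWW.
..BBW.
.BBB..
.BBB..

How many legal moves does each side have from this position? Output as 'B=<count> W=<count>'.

-- B to move --
(0,1): no bracket -> illegal
(0,2): flips 2 -> legal
(0,3): no bracket -> illegal
(1,1): flips 1 -> legal
(1,3): flips 1 -> legal
(1,5): flips 1 -> legal
(2,1): no bracket -> illegal
(2,5): flips 1 -> legal
(3,1): no bracket -> illegal
(3,5): flips 1 -> legal
(4,4): flips 2 -> legal
(4,5): no bracket -> illegal
B mobility = 7
-- W to move --
(0,3): no bracket -> illegal
(0,4): flips 1 -> legal
(0,5): flips 1 -> legal
(1,3): no bracket -> illegal
(1,5): no bracket -> illegal
(2,1): no bracket -> illegal
(2,5): no bracket -> illegal
(3,0): no bracket -> illegal
(3,1): flips 2 -> legal
(4,0): no bracket -> illegal
(4,4): flips 1 -> legal
(5,0): flips 2 -> legal
(5,4): no bracket -> illegal
W mobility = 5

Answer: B=7 W=5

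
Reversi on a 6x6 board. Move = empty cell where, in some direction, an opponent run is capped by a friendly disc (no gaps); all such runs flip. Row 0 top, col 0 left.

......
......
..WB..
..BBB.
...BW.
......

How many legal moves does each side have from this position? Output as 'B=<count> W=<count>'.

Answer: B=6 W=2

Derivation:
-- B to move --
(1,1): flips 1 -> legal
(1,2): flips 1 -> legal
(1,3): no bracket -> illegal
(2,1): flips 1 -> legal
(3,1): no bracket -> illegal
(3,5): no bracket -> illegal
(4,5): flips 1 -> legal
(5,3): no bracket -> illegal
(5,4): flips 1 -> legal
(5,5): flips 1 -> legal
B mobility = 6
-- W to move --
(1,2): no bracket -> illegal
(1,3): no bracket -> illegal
(1,4): no bracket -> illegal
(2,1): no bracket -> illegal
(2,4): flips 2 -> legal
(2,5): no bracket -> illegal
(3,1): no bracket -> illegal
(3,5): no bracket -> illegal
(4,1): no bracket -> illegal
(4,2): flips 2 -> legal
(4,5): no bracket -> illegal
(5,2): no bracket -> illegal
(5,3): no bracket -> illegal
(5,4): no bracket -> illegal
W mobility = 2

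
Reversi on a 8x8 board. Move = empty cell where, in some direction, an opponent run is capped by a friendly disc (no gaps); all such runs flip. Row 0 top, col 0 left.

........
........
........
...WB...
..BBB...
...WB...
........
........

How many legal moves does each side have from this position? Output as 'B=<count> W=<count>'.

-- B to move --
(2,2): flips 1 -> legal
(2,3): flips 1 -> legal
(2,4): flips 1 -> legal
(3,2): flips 1 -> legal
(5,2): flips 1 -> legal
(6,2): flips 1 -> legal
(6,3): flips 1 -> legal
(6,4): flips 1 -> legal
B mobility = 8
-- W to move --
(2,3): no bracket -> illegal
(2,4): no bracket -> illegal
(2,5): no bracket -> illegal
(3,1): flips 1 -> legal
(3,2): no bracket -> illegal
(3,5): flips 2 -> legal
(4,1): no bracket -> illegal
(4,5): no bracket -> illegal
(5,1): flips 1 -> legal
(5,2): no bracket -> illegal
(5,5): flips 2 -> legal
(6,3): no bracket -> illegal
(6,4): no bracket -> illegal
(6,5): no bracket -> illegal
W mobility = 4

Answer: B=8 W=4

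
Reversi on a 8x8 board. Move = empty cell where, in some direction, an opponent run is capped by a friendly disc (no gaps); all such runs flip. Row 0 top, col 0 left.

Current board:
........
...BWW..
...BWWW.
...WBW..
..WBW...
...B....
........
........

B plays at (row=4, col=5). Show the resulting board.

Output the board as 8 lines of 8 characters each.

Answer: ........
...BWW..
...BWWW.
...WBW..
..WBBB..
...B....
........
........

Derivation:
Place B at (4,5); scan 8 dirs for brackets.
Dir NW: first cell 'B' (not opp) -> no flip
Dir N: opp run (3,5) (2,5) (1,5), next='.' -> no flip
Dir NE: first cell '.' (not opp) -> no flip
Dir W: opp run (4,4) capped by B -> flip
Dir E: first cell '.' (not opp) -> no flip
Dir SW: first cell '.' (not opp) -> no flip
Dir S: first cell '.' (not opp) -> no flip
Dir SE: first cell '.' (not opp) -> no flip
All flips: (4,4)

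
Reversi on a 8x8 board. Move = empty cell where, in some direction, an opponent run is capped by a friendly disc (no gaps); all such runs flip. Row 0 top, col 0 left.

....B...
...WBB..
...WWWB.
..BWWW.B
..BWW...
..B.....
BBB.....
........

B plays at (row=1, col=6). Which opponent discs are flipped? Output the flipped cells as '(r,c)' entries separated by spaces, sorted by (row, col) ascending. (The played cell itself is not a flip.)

Answer: (2,5) (3,4) (4,3)

Derivation:
Dir NW: first cell '.' (not opp) -> no flip
Dir N: first cell '.' (not opp) -> no flip
Dir NE: first cell '.' (not opp) -> no flip
Dir W: first cell 'B' (not opp) -> no flip
Dir E: first cell '.' (not opp) -> no flip
Dir SW: opp run (2,5) (3,4) (4,3) capped by B -> flip
Dir S: first cell 'B' (not opp) -> no flip
Dir SE: first cell '.' (not opp) -> no flip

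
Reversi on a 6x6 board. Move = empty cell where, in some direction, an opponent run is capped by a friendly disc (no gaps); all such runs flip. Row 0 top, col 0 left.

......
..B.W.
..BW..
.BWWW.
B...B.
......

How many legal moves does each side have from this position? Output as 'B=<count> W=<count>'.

Answer: B=4 W=7

Derivation:
-- B to move --
(0,3): no bracket -> illegal
(0,4): no bracket -> illegal
(0,5): no bracket -> illegal
(1,3): no bracket -> illegal
(1,5): no bracket -> illegal
(2,1): no bracket -> illegal
(2,4): flips 2 -> legal
(2,5): no bracket -> illegal
(3,5): flips 3 -> legal
(4,1): no bracket -> illegal
(4,2): flips 1 -> legal
(4,3): no bracket -> illegal
(4,5): flips 2 -> legal
B mobility = 4
-- W to move --
(0,1): flips 1 -> legal
(0,2): flips 2 -> legal
(0,3): no bracket -> illegal
(1,1): flips 1 -> legal
(1,3): no bracket -> illegal
(2,0): no bracket -> illegal
(2,1): flips 1 -> legal
(3,0): flips 1 -> legal
(3,5): no bracket -> illegal
(4,1): no bracket -> illegal
(4,2): no bracket -> illegal
(4,3): no bracket -> illegal
(4,5): no bracket -> illegal
(5,0): no bracket -> illegal
(5,1): no bracket -> illegal
(5,3): no bracket -> illegal
(5,4): flips 1 -> legal
(5,5): flips 1 -> legal
W mobility = 7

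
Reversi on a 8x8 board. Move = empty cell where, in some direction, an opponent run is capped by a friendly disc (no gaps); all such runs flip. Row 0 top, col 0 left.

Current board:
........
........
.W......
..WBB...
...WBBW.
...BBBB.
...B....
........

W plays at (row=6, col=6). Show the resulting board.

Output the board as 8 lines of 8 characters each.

Place W at (6,6); scan 8 dirs for brackets.
Dir NW: opp run (5,5) (4,4) (3,3), next='.' -> no flip
Dir N: opp run (5,6) capped by W -> flip
Dir NE: first cell '.' (not opp) -> no flip
Dir W: first cell '.' (not opp) -> no flip
Dir E: first cell '.' (not opp) -> no flip
Dir SW: first cell '.' (not opp) -> no flip
Dir S: first cell '.' (not opp) -> no flip
Dir SE: first cell '.' (not opp) -> no flip
All flips: (5,6)

Answer: ........
........
.W......
..WBB...
...WBBW.
...BBBW.
...B..W.
........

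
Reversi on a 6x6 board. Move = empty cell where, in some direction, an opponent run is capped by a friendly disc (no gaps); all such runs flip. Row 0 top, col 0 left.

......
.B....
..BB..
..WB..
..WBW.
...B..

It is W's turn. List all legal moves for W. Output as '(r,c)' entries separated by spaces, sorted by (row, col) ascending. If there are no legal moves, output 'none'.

Answer: (0,0) (1,2) (1,4) (2,4) (3,4) (5,4)

Derivation:
(0,0): flips 3 -> legal
(0,1): no bracket -> illegal
(0,2): no bracket -> illegal
(1,0): no bracket -> illegal
(1,2): flips 1 -> legal
(1,3): no bracket -> illegal
(1,4): flips 1 -> legal
(2,0): no bracket -> illegal
(2,1): no bracket -> illegal
(2,4): flips 1 -> legal
(3,1): no bracket -> illegal
(3,4): flips 1 -> legal
(5,2): no bracket -> illegal
(5,4): flips 1 -> legal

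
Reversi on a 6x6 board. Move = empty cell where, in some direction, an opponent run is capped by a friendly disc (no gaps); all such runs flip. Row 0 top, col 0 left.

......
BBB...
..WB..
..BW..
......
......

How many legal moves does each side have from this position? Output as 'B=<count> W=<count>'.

-- B to move --
(1,3): no bracket -> illegal
(2,1): flips 1 -> legal
(2,4): no bracket -> illegal
(3,1): no bracket -> illegal
(3,4): flips 1 -> legal
(4,2): no bracket -> illegal
(4,3): flips 1 -> legal
(4,4): flips 2 -> legal
B mobility = 4
-- W to move --
(0,0): flips 1 -> legal
(0,1): no bracket -> illegal
(0,2): flips 1 -> legal
(0,3): no bracket -> illegal
(1,3): flips 1 -> legal
(1,4): no bracket -> illegal
(2,0): no bracket -> illegal
(2,1): no bracket -> illegal
(2,4): flips 1 -> legal
(3,1): flips 1 -> legal
(3,4): no bracket -> illegal
(4,1): no bracket -> illegal
(4,2): flips 1 -> legal
(4,3): no bracket -> illegal
W mobility = 6

Answer: B=4 W=6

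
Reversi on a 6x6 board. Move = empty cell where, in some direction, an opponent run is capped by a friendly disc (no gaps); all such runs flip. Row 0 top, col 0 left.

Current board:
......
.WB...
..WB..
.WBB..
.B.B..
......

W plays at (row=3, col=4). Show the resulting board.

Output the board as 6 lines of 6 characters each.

Answer: ......
.WB...
..WB..
.WWWW.
.B.B..
......

Derivation:
Place W at (3,4); scan 8 dirs for brackets.
Dir NW: opp run (2,3) (1,2), next='.' -> no flip
Dir N: first cell '.' (not opp) -> no flip
Dir NE: first cell '.' (not opp) -> no flip
Dir W: opp run (3,3) (3,2) capped by W -> flip
Dir E: first cell '.' (not opp) -> no flip
Dir SW: opp run (4,3), next='.' -> no flip
Dir S: first cell '.' (not opp) -> no flip
Dir SE: first cell '.' (not opp) -> no flip
All flips: (3,2) (3,3)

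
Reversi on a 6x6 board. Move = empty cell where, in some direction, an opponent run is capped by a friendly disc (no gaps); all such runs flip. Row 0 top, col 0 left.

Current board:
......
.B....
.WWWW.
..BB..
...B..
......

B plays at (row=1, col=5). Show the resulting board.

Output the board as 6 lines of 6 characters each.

Answer: ......
.B...B
.WWWB.
..BB..
...B..
......

Derivation:
Place B at (1,5); scan 8 dirs for brackets.
Dir NW: first cell '.' (not opp) -> no flip
Dir N: first cell '.' (not opp) -> no flip
Dir NE: edge -> no flip
Dir W: first cell '.' (not opp) -> no flip
Dir E: edge -> no flip
Dir SW: opp run (2,4) capped by B -> flip
Dir S: first cell '.' (not opp) -> no flip
Dir SE: edge -> no flip
All flips: (2,4)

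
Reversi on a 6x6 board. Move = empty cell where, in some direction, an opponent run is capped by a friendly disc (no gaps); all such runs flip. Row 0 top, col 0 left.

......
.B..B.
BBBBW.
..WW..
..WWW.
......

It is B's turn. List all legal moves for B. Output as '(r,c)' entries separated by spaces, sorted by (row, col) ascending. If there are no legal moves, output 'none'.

Answer: (2,5) (3,4) (4,1) (5,2) (5,3) (5,4) (5,5)

Derivation:
(1,3): no bracket -> illegal
(1,5): no bracket -> illegal
(2,5): flips 1 -> legal
(3,1): no bracket -> illegal
(3,4): flips 1 -> legal
(3,5): no bracket -> illegal
(4,1): flips 1 -> legal
(4,5): no bracket -> illegal
(5,1): no bracket -> illegal
(5,2): flips 2 -> legal
(5,3): flips 2 -> legal
(5,4): flips 2 -> legal
(5,5): flips 2 -> legal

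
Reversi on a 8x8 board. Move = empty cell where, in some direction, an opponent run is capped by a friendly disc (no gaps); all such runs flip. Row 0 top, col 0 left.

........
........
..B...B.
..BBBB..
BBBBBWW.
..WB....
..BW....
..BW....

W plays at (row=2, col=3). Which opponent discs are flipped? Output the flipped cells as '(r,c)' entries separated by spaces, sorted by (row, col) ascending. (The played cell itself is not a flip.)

Dir NW: first cell '.' (not opp) -> no flip
Dir N: first cell '.' (not opp) -> no flip
Dir NE: first cell '.' (not opp) -> no flip
Dir W: opp run (2,2), next='.' -> no flip
Dir E: first cell '.' (not opp) -> no flip
Dir SW: opp run (3,2) (4,1), next='.' -> no flip
Dir S: opp run (3,3) (4,3) (5,3) capped by W -> flip
Dir SE: opp run (3,4) capped by W -> flip

Answer: (3,3) (3,4) (4,3) (5,3)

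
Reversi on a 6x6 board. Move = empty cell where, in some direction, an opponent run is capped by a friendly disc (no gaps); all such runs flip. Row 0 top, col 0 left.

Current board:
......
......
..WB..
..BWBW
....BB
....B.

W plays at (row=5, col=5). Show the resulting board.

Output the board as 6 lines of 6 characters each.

Place W at (5,5); scan 8 dirs for brackets.
Dir NW: opp run (4,4) capped by W -> flip
Dir N: opp run (4,5) capped by W -> flip
Dir NE: edge -> no flip
Dir W: opp run (5,4), next='.' -> no flip
Dir E: edge -> no flip
Dir SW: edge -> no flip
Dir S: edge -> no flip
Dir SE: edge -> no flip
All flips: (4,4) (4,5)

Answer: ......
......
..WB..
..BWBW
....WW
....BW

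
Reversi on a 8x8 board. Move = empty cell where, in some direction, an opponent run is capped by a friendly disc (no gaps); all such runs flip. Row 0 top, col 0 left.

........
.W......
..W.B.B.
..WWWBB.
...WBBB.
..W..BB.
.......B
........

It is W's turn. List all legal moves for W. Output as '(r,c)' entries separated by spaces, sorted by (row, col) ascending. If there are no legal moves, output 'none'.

(1,3): no bracket -> illegal
(1,4): flips 1 -> legal
(1,5): flips 1 -> legal
(1,6): no bracket -> illegal
(1,7): no bracket -> illegal
(2,3): no bracket -> illegal
(2,5): no bracket -> illegal
(2,7): no bracket -> illegal
(3,7): flips 2 -> legal
(4,7): flips 3 -> legal
(5,3): no bracket -> illegal
(5,4): flips 1 -> legal
(5,7): no bracket -> illegal
(6,4): no bracket -> illegal
(6,5): no bracket -> illegal
(6,6): flips 2 -> legal
(7,6): no bracket -> illegal
(7,7): no bracket -> illegal

Answer: (1,4) (1,5) (3,7) (4,7) (5,4) (6,6)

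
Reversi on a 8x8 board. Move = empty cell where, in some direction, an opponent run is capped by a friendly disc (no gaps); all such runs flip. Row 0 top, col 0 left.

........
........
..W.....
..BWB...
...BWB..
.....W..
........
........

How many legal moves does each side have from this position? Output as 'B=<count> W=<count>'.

-- B to move --
(1,1): no bracket -> illegal
(1,2): flips 1 -> legal
(1,3): no bracket -> illegal
(2,1): no bracket -> illegal
(2,3): flips 1 -> legal
(2,4): no bracket -> illegal
(3,1): no bracket -> illegal
(3,5): no bracket -> illegal
(4,2): no bracket -> illegal
(4,6): no bracket -> illegal
(5,3): no bracket -> illegal
(5,4): flips 1 -> legal
(5,6): no bracket -> illegal
(6,4): no bracket -> illegal
(6,5): flips 1 -> legal
(6,6): no bracket -> illegal
B mobility = 4
-- W to move --
(2,1): no bracket -> illegal
(2,3): no bracket -> illegal
(2,4): flips 1 -> legal
(2,5): no bracket -> illegal
(3,1): flips 1 -> legal
(3,5): flips 2 -> legal
(3,6): no bracket -> illegal
(4,1): no bracket -> illegal
(4,2): flips 2 -> legal
(4,6): flips 1 -> legal
(5,2): no bracket -> illegal
(5,3): flips 1 -> legal
(5,4): no bracket -> illegal
(5,6): no bracket -> illegal
W mobility = 6

Answer: B=4 W=6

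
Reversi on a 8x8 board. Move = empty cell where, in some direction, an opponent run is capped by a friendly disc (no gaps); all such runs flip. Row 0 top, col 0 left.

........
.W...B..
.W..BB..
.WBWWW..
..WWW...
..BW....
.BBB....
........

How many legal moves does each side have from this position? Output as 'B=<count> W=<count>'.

-- B to move --
(0,0): no bracket -> illegal
(0,1): no bracket -> illegal
(0,2): no bracket -> illegal
(1,0): flips 1 -> legal
(1,2): no bracket -> illegal
(2,0): no bracket -> illegal
(2,2): no bracket -> illegal
(2,3): flips 3 -> legal
(2,6): flips 3 -> legal
(3,0): flips 1 -> legal
(3,6): flips 3 -> legal
(4,0): no bracket -> illegal
(4,1): no bracket -> illegal
(4,5): flips 1 -> legal
(4,6): flips 1 -> legal
(5,1): flips 2 -> legal
(5,4): flips 4 -> legal
(5,5): no bracket -> illegal
(6,4): no bracket -> illegal
B mobility = 9
-- W to move --
(0,4): no bracket -> illegal
(0,5): flips 2 -> legal
(0,6): flips 2 -> legal
(1,3): flips 1 -> legal
(1,4): flips 1 -> legal
(1,6): flips 1 -> legal
(2,2): flips 1 -> legal
(2,3): no bracket -> illegal
(2,6): no bracket -> illegal
(3,6): no bracket -> illegal
(4,1): no bracket -> illegal
(5,0): no bracket -> illegal
(5,1): flips 1 -> legal
(5,4): no bracket -> illegal
(6,0): no bracket -> illegal
(6,4): no bracket -> illegal
(7,0): flips 2 -> legal
(7,1): flips 1 -> legal
(7,2): flips 2 -> legal
(7,3): flips 1 -> legal
(7,4): no bracket -> illegal
W mobility = 11

Answer: B=9 W=11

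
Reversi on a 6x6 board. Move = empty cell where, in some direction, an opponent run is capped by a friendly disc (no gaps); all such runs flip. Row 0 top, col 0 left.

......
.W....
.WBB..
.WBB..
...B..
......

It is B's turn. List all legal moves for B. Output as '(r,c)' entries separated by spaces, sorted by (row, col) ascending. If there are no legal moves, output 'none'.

(0,0): flips 1 -> legal
(0,1): no bracket -> illegal
(0,2): no bracket -> illegal
(1,0): flips 1 -> legal
(1,2): no bracket -> illegal
(2,0): flips 1 -> legal
(3,0): flips 1 -> legal
(4,0): flips 1 -> legal
(4,1): no bracket -> illegal
(4,2): no bracket -> illegal

Answer: (0,0) (1,0) (2,0) (3,0) (4,0)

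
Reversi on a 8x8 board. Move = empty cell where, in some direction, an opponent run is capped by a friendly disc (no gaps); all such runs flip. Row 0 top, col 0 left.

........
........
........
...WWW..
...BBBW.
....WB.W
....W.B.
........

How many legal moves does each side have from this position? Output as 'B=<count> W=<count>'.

-- B to move --
(2,2): flips 1 -> legal
(2,3): flips 2 -> legal
(2,4): flips 1 -> legal
(2,5): flips 2 -> legal
(2,6): flips 1 -> legal
(3,2): no bracket -> illegal
(3,6): no bracket -> illegal
(3,7): flips 1 -> legal
(4,2): no bracket -> illegal
(4,7): flips 1 -> legal
(5,3): flips 1 -> legal
(5,6): no bracket -> illegal
(6,3): flips 1 -> legal
(6,5): flips 1 -> legal
(6,7): no bracket -> illegal
(7,3): flips 1 -> legal
(7,4): flips 2 -> legal
(7,5): no bracket -> illegal
B mobility = 12
-- W to move --
(3,2): flips 1 -> legal
(3,6): flips 1 -> legal
(4,2): flips 3 -> legal
(5,2): flips 1 -> legal
(5,3): flips 2 -> legal
(5,6): flips 2 -> legal
(6,5): flips 2 -> legal
(6,7): no bracket -> illegal
(7,5): flips 1 -> legal
(7,6): no bracket -> illegal
(7,7): flips 3 -> legal
W mobility = 9

Answer: B=12 W=9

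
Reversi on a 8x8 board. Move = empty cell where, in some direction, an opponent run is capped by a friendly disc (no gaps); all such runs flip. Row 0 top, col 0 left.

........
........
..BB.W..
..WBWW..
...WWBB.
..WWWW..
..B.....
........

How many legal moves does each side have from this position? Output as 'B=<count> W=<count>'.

Answer: B=11 W=11

Derivation:
-- B to move --
(1,4): no bracket -> illegal
(1,5): flips 2 -> legal
(1,6): no bracket -> illegal
(2,1): no bracket -> illegal
(2,4): flips 1 -> legal
(2,6): flips 3 -> legal
(3,1): flips 1 -> legal
(3,6): flips 2 -> legal
(4,1): flips 1 -> legal
(4,2): flips 4 -> legal
(5,1): no bracket -> illegal
(5,6): no bracket -> illegal
(6,1): no bracket -> illegal
(6,3): flips 3 -> legal
(6,4): flips 1 -> legal
(6,5): flips 1 -> legal
(6,6): flips 2 -> legal
B mobility = 11
-- W to move --
(1,1): flips 2 -> legal
(1,2): flips 2 -> legal
(1,3): flips 2 -> legal
(1,4): flips 1 -> legal
(2,1): no bracket -> illegal
(2,4): no bracket -> illegal
(3,1): no bracket -> illegal
(3,6): flips 1 -> legal
(3,7): flips 1 -> legal
(4,2): no bracket -> illegal
(4,7): flips 2 -> legal
(5,1): no bracket -> illegal
(5,6): flips 1 -> legal
(5,7): flips 1 -> legal
(6,1): no bracket -> illegal
(6,3): no bracket -> illegal
(7,1): flips 1 -> legal
(7,2): flips 1 -> legal
(7,3): no bracket -> illegal
W mobility = 11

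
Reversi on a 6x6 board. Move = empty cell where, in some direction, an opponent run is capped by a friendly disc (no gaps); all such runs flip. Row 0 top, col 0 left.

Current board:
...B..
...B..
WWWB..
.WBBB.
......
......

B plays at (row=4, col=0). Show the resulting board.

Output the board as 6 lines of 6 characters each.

Place B at (4,0); scan 8 dirs for brackets.
Dir NW: edge -> no flip
Dir N: first cell '.' (not opp) -> no flip
Dir NE: opp run (3,1) (2,2) capped by B -> flip
Dir W: edge -> no flip
Dir E: first cell '.' (not opp) -> no flip
Dir SW: edge -> no flip
Dir S: first cell '.' (not opp) -> no flip
Dir SE: first cell '.' (not opp) -> no flip
All flips: (2,2) (3,1)

Answer: ...B..
...B..
WWBB..
.BBBB.
B.....
......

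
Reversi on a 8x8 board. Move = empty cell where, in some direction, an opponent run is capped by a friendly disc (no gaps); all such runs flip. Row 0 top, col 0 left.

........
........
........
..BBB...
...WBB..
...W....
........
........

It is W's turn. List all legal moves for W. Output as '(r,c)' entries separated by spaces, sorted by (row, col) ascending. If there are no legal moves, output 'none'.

Answer: (2,1) (2,3) (2,5) (3,5) (4,6)

Derivation:
(2,1): flips 1 -> legal
(2,2): no bracket -> illegal
(2,3): flips 1 -> legal
(2,4): no bracket -> illegal
(2,5): flips 1 -> legal
(3,1): no bracket -> illegal
(3,5): flips 1 -> legal
(3,6): no bracket -> illegal
(4,1): no bracket -> illegal
(4,2): no bracket -> illegal
(4,6): flips 2 -> legal
(5,4): no bracket -> illegal
(5,5): no bracket -> illegal
(5,6): no bracket -> illegal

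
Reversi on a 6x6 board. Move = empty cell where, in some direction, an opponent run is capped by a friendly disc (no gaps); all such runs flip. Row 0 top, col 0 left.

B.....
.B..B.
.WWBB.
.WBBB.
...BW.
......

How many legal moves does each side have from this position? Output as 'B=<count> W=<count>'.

Answer: B=8 W=6

Derivation:
-- B to move --
(1,0): flips 1 -> legal
(1,2): flips 1 -> legal
(1,3): no bracket -> illegal
(2,0): flips 2 -> legal
(3,0): flips 1 -> legal
(3,5): no bracket -> illegal
(4,0): no bracket -> illegal
(4,1): flips 2 -> legal
(4,2): no bracket -> illegal
(4,5): flips 1 -> legal
(5,3): no bracket -> illegal
(5,4): flips 1 -> legal
(5,5): flips 1 -> legal
B mobility = 8
-- W to move --
(0,1): flips 1 -> legal
(0,2): no bracket -> illegal
(0,3): no bracket -> illegal
(0,4): flips 3 -> legal
(0,5): no bracket -> illegal
(1,0): no bracket -> illegal
(1,2): no bracket -> illegal
(1,3): no bracket -> illegal
(1,5): no bracket -> illegal
(2,0): no bracket -> illegal
(2,5): flips 2 -> legal
(3,5): flips 3 -> legal
(4,1): no bracket -> illegal
(4,2): flips 2 -> legal
(4,5): no bracket -> illegal
(5,2): no bracket -> illegal
(5,3): no bracket -> illegal
(5,4): flips 2 -> legal
W mobility = 6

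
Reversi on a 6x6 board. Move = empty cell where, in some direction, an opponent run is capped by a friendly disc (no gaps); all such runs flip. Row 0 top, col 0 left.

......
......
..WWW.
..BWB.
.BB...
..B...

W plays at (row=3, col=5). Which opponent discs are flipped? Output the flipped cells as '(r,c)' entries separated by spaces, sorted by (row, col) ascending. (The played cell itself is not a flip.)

Answer: (3,4)

Derivation:
Dir NW: first cell 'W' (not opp) -> no flip
Dir N: first cell '.' (not opp) -> no flip
Dir NE: edge -> no flip
Dir W: opp run (3,4) capped by W -> flip
Dir E: edge -> no flip
Dir SW: first cell '.' (not opp) -> no flip
Dir S: first cell '.' (not opp) -> no flip
Dir SE: edge -> no flip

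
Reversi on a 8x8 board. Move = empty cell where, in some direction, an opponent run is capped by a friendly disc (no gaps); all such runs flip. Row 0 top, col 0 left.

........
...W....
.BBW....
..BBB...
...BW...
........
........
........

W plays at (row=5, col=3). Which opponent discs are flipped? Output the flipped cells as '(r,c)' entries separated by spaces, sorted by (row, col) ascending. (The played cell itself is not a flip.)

Answer: (3,3) (4,3)

Derivation:
Dir NW: first cell '.' (not opp) -> no flip
Dir N: opp run (4,3) (3,3) capped by W -> flip
Dir NE: first cell 'W' (not opp) -> no flip
Dir W: first cell '.' (not opp) -> no flip
Dir E: first cell '.' (not opp) -> no flip
Dir SW: first cell '.' (not opp) -> no flip
Dir S: first cell '.' (not opp) -> no flip
Dir SE: first cell '.' (not opp) -> no flip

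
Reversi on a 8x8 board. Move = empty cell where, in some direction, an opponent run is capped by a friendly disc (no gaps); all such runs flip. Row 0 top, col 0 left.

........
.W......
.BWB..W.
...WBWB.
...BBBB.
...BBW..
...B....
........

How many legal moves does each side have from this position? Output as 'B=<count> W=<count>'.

Answer: B=11 W=10

Derivation:
-- B to move --
(0,0): flips 3 -> legal
(0,1): flips 1 -> legal
(0,2): no bracket -> illegal
(1,0): no bracket -> illegal
(1,2): no bracket -> illegal
(1,3): no bracket -> illegal
(1,5): no bracket -> illegal
(1,6): flips 1 -> legal
(1,7): flips 2 -> legal
(2,0): no bracket -> illegal
(2,4): flips 1 -> legal
(2,5): flips 1 -> legal
(2,7): no bracket -> illegal
(3,1): no bracket -> illegal
(3,2): flips 1 -> legal
(3,7): no bracket -> illegal
(4,2): no bracket -> illegal
(5,6): flips 1 -> legal
(6,4): flips 1 -> legal
(6,5): flips 1 -> legal
(6,6): flips 1 -> legal
B mobility = 11
-- W to move --
(1,0): no bracket -> illegal
(1,2): no bracket -> illegal
(1,3): flips 1 -> legal
(1,4): no bracket -> illegal
(2,0): flips 1 -> legal
(2,4): flips 1 -> legal
(2,5): no bracket -> illegal
(2,7): no bracket -> illegal
(3,0): no bracket -> illegal
(3,1): flips 1 -> legal
(3,2): no bracket -> illegal
(3,7): flips 2 -> legal
(4,2): no bracket -> illegal
(4,7): no bracket -> illegal
(5,2): flips 2 -> legal
(5,6): flips 2 -> legal
(5,7): flips 1 -> legal
(6,2): flips 2 -> legal
(6,4): no bracket -> illegal
(6,5): no bracket -> illegal
(7,2): no bracket -> illegal
(7,3): flips 3 -> legal
(7,4): no bracket -> illegal
W mobility = 10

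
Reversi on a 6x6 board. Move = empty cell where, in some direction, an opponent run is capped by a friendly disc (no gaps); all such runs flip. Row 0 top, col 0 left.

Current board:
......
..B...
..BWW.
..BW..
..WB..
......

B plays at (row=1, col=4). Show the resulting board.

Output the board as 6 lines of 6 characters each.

Answer: ......
..B.B.
..BBW.
..BW..
..WB..
......

Derivation:
Place B at (1,4); scan 8 dirs for brackets.
Dir NW: first cell '.' (not opp) -> no flip
Dir N: first cell '.' (not opp) -> no flip
Dir NE: first cell '.' (not opp) -> no flip
Dir W: first cell '.' (not opp) -> no flip
Dir E: first cell '.' (not opp) -> no flip
Dir SW: opp run (2,3) capped by B -> flip
Dir S: opp run (2,4), next='.' -> no flip
Dir SE: first cell '.' (not opp) -> no flip
All flips: (2,3)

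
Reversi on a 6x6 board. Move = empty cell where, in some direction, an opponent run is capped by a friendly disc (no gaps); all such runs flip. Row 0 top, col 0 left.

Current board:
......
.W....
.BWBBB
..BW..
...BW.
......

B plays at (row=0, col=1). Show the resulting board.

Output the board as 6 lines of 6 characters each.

Answer: .B....
.B....
.BWBBB
..BW..
...BW.
......

Derivation:
Place B at (0,1); scan 8 dirs for brackets.
Dir NW: edge -> no flip
Dir N: edge -> no flip
Dir NE: edge -> no flip
Dir W: first cell '.' (not opp) -> no flip
Dir E: first cell '.' (not opp) -> no flip
Dir SW: first cell '.' (not opp) -> no flip
Dir S: opp run (1,1) capped by B -> flip
Dir SE: first cell '.' (not opp) -> no flip
All flips: (1,1)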